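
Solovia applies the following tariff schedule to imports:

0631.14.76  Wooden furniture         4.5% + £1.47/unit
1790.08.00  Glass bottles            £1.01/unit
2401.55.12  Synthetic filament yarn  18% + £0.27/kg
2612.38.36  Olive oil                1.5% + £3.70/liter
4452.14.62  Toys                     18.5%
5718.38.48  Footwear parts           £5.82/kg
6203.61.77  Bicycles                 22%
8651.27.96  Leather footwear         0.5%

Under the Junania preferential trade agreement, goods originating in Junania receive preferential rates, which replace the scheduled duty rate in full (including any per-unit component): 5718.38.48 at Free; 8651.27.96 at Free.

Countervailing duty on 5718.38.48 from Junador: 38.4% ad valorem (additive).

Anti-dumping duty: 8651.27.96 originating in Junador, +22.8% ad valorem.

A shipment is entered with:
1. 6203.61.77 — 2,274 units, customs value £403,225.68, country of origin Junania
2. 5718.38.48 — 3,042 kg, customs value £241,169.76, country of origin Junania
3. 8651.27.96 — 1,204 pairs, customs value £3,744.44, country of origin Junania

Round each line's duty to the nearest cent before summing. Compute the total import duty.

£88,709.65

Line 1 (6203.61.77, Junania, 2,274 units, £403,225.68):
Base rate for 6203.61.77 is 22%.
Origin Junania is the FTA partner but 6203.61.77 is not on the preference list; base rate stands.
Duty = £403,225.68 × 22% = £88,709.65.
Line 2 (5718.38.48, Junania, 3,042 kg, £241,169.76):
Base rate for 5718.38.48 is £5.82/kg.
Origin Junania qualifies under the Solovia–Junania agreement and 5718.38.48 is covered: preferential rate Free applies instead.
The additional-duty order on 5718.38.48 targets Junador, not Junania; it does not apply.
Duty = £241,169.76 × 0% = £0.00.
Line 3 (8651.27.96, Junania, 1,204 pairs, £3,744.44):
Base rate for 8651.27.96 is 0.5%.
Origin Junania qualifies under the Solovia–Junania agreement and 8651.27.96 is covered: preferential rate Free applies instead.
The additional-duty order on 8651.27.96 targets Junador, not Junania; it does not apply.
Duty = £3,744.44 × 0% = £0.00.
Total = £88,709.65 + £0.00 + £0.00 = £88,709.65.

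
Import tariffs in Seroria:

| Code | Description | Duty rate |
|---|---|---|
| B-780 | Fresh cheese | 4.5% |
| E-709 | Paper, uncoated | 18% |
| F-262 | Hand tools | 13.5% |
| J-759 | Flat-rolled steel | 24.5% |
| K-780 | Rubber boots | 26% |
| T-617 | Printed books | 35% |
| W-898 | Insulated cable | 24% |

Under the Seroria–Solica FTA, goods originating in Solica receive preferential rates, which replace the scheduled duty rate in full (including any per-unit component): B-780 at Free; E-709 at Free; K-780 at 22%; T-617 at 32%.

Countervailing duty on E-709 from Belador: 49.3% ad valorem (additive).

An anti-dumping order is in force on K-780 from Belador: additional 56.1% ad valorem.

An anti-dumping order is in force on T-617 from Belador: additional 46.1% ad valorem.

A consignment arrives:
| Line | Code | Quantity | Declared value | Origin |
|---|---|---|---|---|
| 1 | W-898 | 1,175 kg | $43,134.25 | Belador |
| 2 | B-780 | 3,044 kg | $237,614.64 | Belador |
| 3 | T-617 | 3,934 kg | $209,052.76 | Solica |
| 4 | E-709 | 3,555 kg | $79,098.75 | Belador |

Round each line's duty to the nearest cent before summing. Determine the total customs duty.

Line 1 (W-898, Belador, 1,175 kg, $43,134.25):
Base rate for W-898 is 24%.
Duty = $43,134.25 × 24% = $10,352.22.
Line 2 (B-780, Belador, 3,044 kg, $237,614.64):
Base rate for B-780 is 4.5%.
B-780 has an FTA preferential rate, but origin Belador is not Solica; base rate stands.
Duty = $237,614.64 × 4.5% = $10,692.66.
Line 3 (T-617, Solica, 3,934 kg, $209,052.76):
Base rate for T-617 is 35%.
Origin Solica qualifies under the Seroria–Solica agreement and T-617 is covered: preferential rate 32% applies instead.
The additional-duty order on T-617 targets Belador, not Solica; it does not apply.
Duty = $209,052.76 × 32% = $66,896.88.
Line 4 (E-709, Belador, 3,555 kg, $79,098.75):
Base rate for E-709 is 18%.
E-709 has an FTA preferential rate, but origin Belador is not Solica; base rate stands.
Additional duty on E-709 from Belador: +49.3%. Applied ad valorem rate: 18% + 49.3% = 67.3%.
Duty = $79,098.75 × 67.3% = $53,233.46.
Total = $10,352.22 + $10,692.66 + $66,896.88 + $53,233.46 = $141,175.22.

$141,175.22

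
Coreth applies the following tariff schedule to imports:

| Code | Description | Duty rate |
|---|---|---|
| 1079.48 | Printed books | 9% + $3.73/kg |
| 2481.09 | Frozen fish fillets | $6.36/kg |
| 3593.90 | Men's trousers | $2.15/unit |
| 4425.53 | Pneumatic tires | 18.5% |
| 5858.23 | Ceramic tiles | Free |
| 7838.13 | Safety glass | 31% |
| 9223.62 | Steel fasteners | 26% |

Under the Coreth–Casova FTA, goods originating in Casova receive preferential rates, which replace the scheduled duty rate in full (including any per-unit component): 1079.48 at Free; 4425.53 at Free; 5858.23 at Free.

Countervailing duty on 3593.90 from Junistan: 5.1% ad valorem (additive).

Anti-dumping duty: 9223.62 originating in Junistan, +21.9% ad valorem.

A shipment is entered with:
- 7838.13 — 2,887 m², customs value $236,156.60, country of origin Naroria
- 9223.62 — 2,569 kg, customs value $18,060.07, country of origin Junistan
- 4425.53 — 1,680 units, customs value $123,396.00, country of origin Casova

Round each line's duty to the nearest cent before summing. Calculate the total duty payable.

Line 1 (7838.13, Naroria, 2,887 m², $236,156.60):
Base rate for 7838.13 is 31%.
Duty = $236,156.60 × 31% = $73,208.55.
Line 2 (9223.62, Junistan, 2,569 kg, $18,060.07):
Base rate for 9223.62 is 26%.
Additional duty on 9223.62 from Junistan: +21.9%. Applied ad valorem rate: 26% + 21.9% = 47.9%.
Duty = $18,060.07 × 47.9% = $8,650.77.
Line 3 (4425.53, Casova, 1,680 units, $123,396.00):
Base rate for 4425.53 is 18.5%.
Origin Casova qualifies under the Coreth–Casova agreement and 4425.53 is covered: preferential rate Free applies instead.
Duty = $123,396.00 × 0% = $0.00.
Total = $73,208.55 + $8,650.77 + $0.00 = $81,859.32.

$81,859.32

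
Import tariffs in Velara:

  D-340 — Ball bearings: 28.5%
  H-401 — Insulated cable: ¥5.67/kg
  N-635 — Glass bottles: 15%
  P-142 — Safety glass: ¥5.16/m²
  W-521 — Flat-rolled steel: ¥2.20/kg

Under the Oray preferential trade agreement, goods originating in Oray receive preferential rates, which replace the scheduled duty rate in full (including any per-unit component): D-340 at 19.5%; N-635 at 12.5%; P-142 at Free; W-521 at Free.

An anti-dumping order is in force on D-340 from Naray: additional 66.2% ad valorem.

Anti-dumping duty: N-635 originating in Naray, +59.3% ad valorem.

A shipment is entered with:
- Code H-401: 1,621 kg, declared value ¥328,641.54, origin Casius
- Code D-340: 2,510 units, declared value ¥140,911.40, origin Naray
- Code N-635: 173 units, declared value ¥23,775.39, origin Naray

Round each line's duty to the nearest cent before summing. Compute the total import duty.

¥160,299.28

Line 1 (H-401, Casius, 1,621 kg, ¥328,641.54):
Base rate for H-401 is ¥5.67/kg.
Duty = 1,621 × ¥5.67 = ¥9,191.07.
Line 2 (D-340, Naray, 2,510 units, ¥140,911.40):
Base rate for D-340 is 28.5%.
D-340 has an FTA preferential rate, but origin Naray is not Oray; base rate stands.
Additional duty on D-340 from Naray: +66.2%. Applied ad valorem rate: 28.5% + 66.2% = 94.7%.
Duty = ¥140,911.40 × 94.7% = ¥133,443.10.
Line 3 (N-635, Naray, 173 units, ¥23,775.39):
Base rate for N-635 is 15%.
N-635 has an FTA preferential rate, but origin Naray is not Oray; base rate stands.
Additional duty on N-635 from Naray: +59.3%. Applied ad valorem rate: 15% + 59.3% = 74.3%.
Duty = ¥23,775.39 × 74.3% = ¥17,665.11.
Total = ¥9,191.07 + ¥133,443.10 + ¥17,665.11 = ¥160,299.28.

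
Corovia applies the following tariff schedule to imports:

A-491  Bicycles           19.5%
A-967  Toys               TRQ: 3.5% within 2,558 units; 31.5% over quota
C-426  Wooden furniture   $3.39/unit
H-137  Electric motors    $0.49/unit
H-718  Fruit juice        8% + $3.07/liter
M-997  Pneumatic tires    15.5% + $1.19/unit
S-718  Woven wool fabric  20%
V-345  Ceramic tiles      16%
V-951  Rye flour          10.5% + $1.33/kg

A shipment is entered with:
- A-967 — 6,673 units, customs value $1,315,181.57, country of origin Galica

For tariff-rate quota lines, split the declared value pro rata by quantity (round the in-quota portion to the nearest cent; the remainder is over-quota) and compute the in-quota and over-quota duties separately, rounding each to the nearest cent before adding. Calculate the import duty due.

$273,118.46

Line 1 (A-967, Galica, 6,673 units, $1,315,181.57):
Code A-967 is under a tariff-rate quota (threshold 2,558 units). In-quota: 2,558 units at 3.5%; over-quota: 4,115 units at 31.5%.
Pro-rata value split: in-quota = $1,315,181.57 × 2,558/6,673 = $504,156.22; over-quota = $1,315,181.57 − $504,156.22 = $811,025.35.
In-quota duty = $504,156.22 × 3.5% = $17,645.47. Over-quota duty = $811,025.35 × 31.5% = $255,472.99.
Line duty = $17,645.47 + $255,472.99 = $273,118.46.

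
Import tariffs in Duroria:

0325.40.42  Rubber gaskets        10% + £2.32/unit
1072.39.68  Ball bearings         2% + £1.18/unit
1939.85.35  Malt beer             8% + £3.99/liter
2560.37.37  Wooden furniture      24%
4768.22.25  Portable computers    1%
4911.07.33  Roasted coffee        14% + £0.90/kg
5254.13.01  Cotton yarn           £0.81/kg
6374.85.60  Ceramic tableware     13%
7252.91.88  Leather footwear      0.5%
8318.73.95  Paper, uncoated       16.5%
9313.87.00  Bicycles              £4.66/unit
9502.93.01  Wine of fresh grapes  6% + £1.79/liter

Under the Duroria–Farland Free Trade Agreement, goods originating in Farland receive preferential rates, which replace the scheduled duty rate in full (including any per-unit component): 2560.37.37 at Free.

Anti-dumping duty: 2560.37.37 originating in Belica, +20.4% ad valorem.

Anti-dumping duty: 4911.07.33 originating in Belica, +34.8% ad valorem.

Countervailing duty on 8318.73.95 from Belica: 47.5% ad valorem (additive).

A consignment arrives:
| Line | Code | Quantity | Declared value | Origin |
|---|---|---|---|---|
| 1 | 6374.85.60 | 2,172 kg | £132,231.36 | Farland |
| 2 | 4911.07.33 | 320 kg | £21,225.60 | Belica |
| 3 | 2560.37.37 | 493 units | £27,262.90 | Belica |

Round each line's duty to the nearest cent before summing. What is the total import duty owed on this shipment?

Line 1 (6374.85.60, Farland, 2,172 kg, £132,231.36):
Base rate for 6374.85.60 is 13%.
Origin Farland is the FTA partner but 6374.85.60 is not on the preference list; base rate stands.
Duty = £132,231.36 × 13% = £17,190.08.
Line 2 (4911.07.33, Belica, 320 kg, £21,225.60):
Base rate for 4911.07.33 is 14% + £0.90/kg.
Additional duty on 4911.07.33 from Belica: +34.8%. Applied ad valorem rate: 14% + 34.8% = 48.8%.
Duty = £21,225.60 × 48.8% + 320 × £0.90 = £10,646.09.
Line 3 (2560.37.37, Belica, 493 units, £27,262.90):
Base rate for 2560.37.37 is 24%.
2560.37.37 has an FTA preferential rate, but origin Belica is not Farland; base rate stands.
Additional duty on 2560.37.37 from Belica: +20.4%. Applied ad valorem rate: 24% + 20.4% = 44.4%.
Duty = £27,262.90 × 44.4% = £12,104.73.
Total = £17,190.08 + £10,646.09 + £12,104.73 = £39,940.90.

£39,940.90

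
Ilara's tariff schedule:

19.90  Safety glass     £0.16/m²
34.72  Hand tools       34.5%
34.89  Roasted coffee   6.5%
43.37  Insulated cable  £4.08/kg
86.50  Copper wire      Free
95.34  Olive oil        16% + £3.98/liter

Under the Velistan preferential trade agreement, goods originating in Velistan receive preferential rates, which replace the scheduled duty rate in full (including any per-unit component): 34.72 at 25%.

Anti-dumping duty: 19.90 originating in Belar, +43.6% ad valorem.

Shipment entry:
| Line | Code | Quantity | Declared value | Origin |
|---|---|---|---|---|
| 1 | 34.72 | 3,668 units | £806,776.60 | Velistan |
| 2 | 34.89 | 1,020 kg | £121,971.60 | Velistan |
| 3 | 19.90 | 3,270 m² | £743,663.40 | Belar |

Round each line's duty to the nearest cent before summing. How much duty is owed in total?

£534,382.74

Line 1 (34.72, Velistan, 3,668 units, £806,776.60):
Base rate for 34.72 is 34.5%.
Origin Velistan qualifies under the Ilara–Velistan agreement and 34.72 is covered: preferential rate 25% applies instead.
Duty = £806,776.60 × 25% = £201,694.15.
Line 2 (34.89, Velistan, 1,020 kg, £121,971.60):
Base rate for 34.89 is 6.5%.
Origin Velistan is the FTA partner but 34.89 is not on the preference list; base rate stands.
Duty = £121,971.60 × 6.5% = £7,928.15.
Line 3 (19.90, Belar, 3,270 m², £743,663.40):
Base rate for 19.90 is £0.16/m².
Additional duty on 19.90 from Belar: +43.6% ad valorem. Applied ad valorem rate = 43.6%.
Duty = £743,663.40 × 43.6% + 3,270 × £0.16 = £324,760.44.
Total = £201,694.15 + £7,928.15 + £324,760.44 = £534,382.74.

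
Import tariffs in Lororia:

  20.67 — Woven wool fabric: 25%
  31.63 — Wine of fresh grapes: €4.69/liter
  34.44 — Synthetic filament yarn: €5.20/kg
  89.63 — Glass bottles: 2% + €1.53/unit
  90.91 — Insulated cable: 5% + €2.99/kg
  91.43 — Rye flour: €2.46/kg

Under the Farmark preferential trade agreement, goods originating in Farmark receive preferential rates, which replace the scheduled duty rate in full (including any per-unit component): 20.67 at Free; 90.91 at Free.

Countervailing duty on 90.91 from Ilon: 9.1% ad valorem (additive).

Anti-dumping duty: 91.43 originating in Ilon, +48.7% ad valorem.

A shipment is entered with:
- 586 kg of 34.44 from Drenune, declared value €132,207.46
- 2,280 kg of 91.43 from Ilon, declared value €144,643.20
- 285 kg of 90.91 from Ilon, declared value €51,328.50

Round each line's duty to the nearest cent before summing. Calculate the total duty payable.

Line 1 (34.44, Drenune, 586 kg, €132,207.46):
Base rate for 34.44 is €5.20/kg.
Duty = 586 × €5.20 = €3,047.20.
Line 2 (91.43, Ilon, 2,280 kg, €144,643.20):
Base rate for 91.43 is €2.46/kg.
Additional duty on 91.43 from Ilon: +48.7% ad valorem. Applied ad valorem rate = 48.7%.
Duty = €144,643.20 × 48.7% + 2,280 × €2.46 = €76,050.04.
Line 3 (90.91, Ilon, 285 kg, €51,328.50):
Base rate for 90.91 is 5% + €2.99/kg.
90.91 has an FTA preferential rate, but origin Ilon is not Farmark; base rate stands.
Additional duty on 90.91 from Ilon: +9.1%. Applied ad valorem rate: 5% + 9.1% = 14.1%.
Duty = €51,328.50 × 14.1% + 285 × €2.99 = €8,089.47.
Total = €3,047.20 + €76,050.04 + €8,089.47 = €87,186.71.

€87,186.71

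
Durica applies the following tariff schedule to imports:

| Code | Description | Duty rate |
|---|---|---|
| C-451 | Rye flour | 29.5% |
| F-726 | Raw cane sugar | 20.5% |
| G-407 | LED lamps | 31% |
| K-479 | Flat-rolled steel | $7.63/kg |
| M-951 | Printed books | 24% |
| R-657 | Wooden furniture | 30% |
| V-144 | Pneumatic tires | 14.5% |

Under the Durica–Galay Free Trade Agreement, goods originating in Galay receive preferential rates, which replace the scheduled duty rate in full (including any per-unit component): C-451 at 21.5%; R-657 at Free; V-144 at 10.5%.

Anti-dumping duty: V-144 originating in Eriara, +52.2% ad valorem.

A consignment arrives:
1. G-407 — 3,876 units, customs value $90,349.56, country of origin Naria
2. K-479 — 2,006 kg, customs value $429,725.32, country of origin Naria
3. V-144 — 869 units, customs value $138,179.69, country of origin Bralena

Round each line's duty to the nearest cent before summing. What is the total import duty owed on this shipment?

$63,350.20

Line 1 (G-407, Naria, 3,876 units, $90,349.56):
Base rate for G-407 is 31%.
Duty = $90,349.56 × 31% = $28,008.36.
Line 2 (K-479, Naria, 2,006 kg, $429,725.32):
Base rate for K-479 is $7.63/kg.
Duty = 2,006 × $7.63 = $15,305.78.
Line 3 (V-144, Bralena, 869 units, $138,179.69):
Base rate for V-144 is 14.5%.
V-144 has an FTA preferential rate, but origin Bralena is not Galay; base rate stands.
The additional-duty order on V-144 targets Eriara, not Bralena; it does not apply.
Duty = $138,179.69 × 14.5% = $20,036.06.
Total = $28,008.36 + $15,305.78 + $20,036.06 = $63,350.20.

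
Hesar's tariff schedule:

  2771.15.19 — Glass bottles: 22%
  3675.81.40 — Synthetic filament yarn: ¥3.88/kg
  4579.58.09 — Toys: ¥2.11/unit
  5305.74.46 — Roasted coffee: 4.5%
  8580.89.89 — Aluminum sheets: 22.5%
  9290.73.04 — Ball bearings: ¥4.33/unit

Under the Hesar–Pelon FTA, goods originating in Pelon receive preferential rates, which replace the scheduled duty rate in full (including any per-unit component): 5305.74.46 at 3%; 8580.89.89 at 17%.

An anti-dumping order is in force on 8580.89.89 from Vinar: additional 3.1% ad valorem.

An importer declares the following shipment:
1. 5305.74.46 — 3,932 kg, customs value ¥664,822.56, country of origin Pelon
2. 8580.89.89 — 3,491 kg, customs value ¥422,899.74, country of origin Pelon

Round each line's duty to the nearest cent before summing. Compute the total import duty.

Line 1 (5305.74.46, Pelon, 3,932 kg, ¥664,822.56):
Base rate for 5305.74.46 is 4.5%.
Origin Pelon qualifies under the Hesar–Pelon agreement and 5305.74.46 is covered: preferential rate 3% applies instead.
Duty = ¥664,822.56 × 3% = ¥19,944.68.
Line 2 (8580.89.89, Pelon, 3,491 kg, ¥422,899.74):
Base rate for 8580.89.89 is 22.5%.
Origin Pelon qualifies under the Hesar–Pelon agreement and 8580.89.89 is covered: preferential rate 17% applies instead.
The additional-duty order on 8580.89.89 targets Vinar, not Pelon; it does not apply.
Duty = ¥422,899.74 × 17% = ¥71,892.96.
Total = ¥19,944.68 + ¥71,892.96 = ¥91,837.64.

¥91,837.64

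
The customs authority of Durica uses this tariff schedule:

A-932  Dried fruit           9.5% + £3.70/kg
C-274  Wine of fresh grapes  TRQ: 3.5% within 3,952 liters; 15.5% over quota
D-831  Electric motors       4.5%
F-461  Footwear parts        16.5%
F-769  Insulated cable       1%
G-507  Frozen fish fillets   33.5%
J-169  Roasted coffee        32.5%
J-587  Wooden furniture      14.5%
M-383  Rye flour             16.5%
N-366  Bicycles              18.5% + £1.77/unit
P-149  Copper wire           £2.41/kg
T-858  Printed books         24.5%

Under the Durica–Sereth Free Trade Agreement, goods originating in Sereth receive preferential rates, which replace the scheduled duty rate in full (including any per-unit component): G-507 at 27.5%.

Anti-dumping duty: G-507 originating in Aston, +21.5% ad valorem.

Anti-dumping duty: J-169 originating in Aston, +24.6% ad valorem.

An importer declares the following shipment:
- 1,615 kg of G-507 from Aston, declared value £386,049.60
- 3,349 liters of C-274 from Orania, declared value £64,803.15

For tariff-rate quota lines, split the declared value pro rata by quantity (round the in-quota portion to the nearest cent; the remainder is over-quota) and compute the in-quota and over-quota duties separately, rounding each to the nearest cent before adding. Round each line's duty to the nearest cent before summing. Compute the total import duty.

£214,595.39

Line 1 (G-507, Aston, 1,615 kg, £386,049.60):
Base rate for G-507 is 33.5%.
G-507 has an FTA preferential rate, but origin Aston is not Sereth; base rate stands.
Additional duty on G-507 from Aston: +21.5%. Applied ad valorem rate: 33.5% + 21.5% = 55%.
Duty = £386,049.60 × 55% = £212,327.28.
Line 2 (C-274, Orania, 3,349 liters, £64,803.15):
Code C-274 is under a tariff-rate quota (threshold 3,952 liters). Quantity 3,349 liters is within the quota, so the in-quota rate 3.5% applies to the full value.
Duty = £64,803.15 × 3.5% = £2,268.11.
Total = £212,327.28 + £2,268.11 = £214,595.39.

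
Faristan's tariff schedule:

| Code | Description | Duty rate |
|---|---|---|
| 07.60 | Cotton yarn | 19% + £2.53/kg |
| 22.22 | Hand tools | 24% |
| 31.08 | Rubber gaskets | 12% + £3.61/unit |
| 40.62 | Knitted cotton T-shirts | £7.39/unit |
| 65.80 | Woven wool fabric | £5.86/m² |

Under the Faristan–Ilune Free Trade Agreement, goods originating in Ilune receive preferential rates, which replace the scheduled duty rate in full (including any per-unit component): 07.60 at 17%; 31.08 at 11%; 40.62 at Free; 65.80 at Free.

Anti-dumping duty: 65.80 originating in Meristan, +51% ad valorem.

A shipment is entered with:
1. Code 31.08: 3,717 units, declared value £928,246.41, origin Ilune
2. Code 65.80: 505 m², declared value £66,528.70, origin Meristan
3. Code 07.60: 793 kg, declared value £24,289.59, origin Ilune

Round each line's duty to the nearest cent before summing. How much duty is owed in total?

Line 1 (31.08, Ilune, 3,717 units, £928,246.41):
Base rate for 31.08 is 12% + £3.61/unit.
Origin Ilune qualifies under the Faristan–Ilune agreement and 31.08 is covered: preferential rate 11% applies instead.
Duty = £928,246.41 × 11% = £102,107.11.
Line 2 (65.80, Meristan, 505 m², £66,528.70):
Base rate for 65.80 is £5.86/m².
65.80 has an FTA preferential rate, but origin Meristan is not Ilune; base rate stands.
Additional duty on 65.80 from Meristan: +51% ad valorem. Applied ad valorem rate = 51%.
Duty = £66,528.70 × 51% + 505 × £5.86 = £36,888.94.
Line 3 (07.60, Ilune, 793 kg, £24,289.59):
Base rate for 07.60 is 19% + £2.53/kg.
Origin Ilune qualifies under the Faristan–Ilune agreement and 07.60 is covered: preferential rate 17% applies instead.
Duty = £24,289.59 × 17% = £4,129.23.
Total = £102,107.11 + £36,888.94 + £4,129.23 = £143,125.28.

£143,125.28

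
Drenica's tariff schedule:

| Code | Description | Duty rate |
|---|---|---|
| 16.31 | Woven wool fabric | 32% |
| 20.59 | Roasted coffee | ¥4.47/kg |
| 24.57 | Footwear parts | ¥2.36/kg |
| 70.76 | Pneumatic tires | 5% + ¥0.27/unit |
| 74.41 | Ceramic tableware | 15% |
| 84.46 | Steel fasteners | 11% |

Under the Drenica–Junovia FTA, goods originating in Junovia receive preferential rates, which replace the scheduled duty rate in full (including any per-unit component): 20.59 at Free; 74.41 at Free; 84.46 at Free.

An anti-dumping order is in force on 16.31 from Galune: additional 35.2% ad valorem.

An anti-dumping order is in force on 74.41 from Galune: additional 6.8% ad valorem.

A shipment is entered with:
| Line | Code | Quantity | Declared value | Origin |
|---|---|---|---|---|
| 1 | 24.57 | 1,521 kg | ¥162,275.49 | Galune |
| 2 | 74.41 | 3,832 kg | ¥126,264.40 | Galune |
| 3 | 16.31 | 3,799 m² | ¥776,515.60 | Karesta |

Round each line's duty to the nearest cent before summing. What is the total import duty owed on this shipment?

Line 1 (24.57, Galune, 1,521 kg, ¥162,275.49):
Base rate for 24.57 is ¥2.36/kg.
Duty = 1,521 × ¥2.36 = ¥3,589.56.
Line 2 (74.41, Galune, 3,832 kg, ¥126,264.40):
Base rate for 74.41 is 15%.
74.41 has an FTA preferential rate, but origin Galune is not Junovia; base rate stands.
Additional duty on 74.41 from Galune: +6.8%. Applied ad valorem rate: 15% + 6.8% = 21.8%.
Duty = ¥126,264.40 × 21.8% = ¥27,525.64.
Line 3 (16.31, Karesta, 3,799 m², ¥776,515.60):
Base rate for 16.31 is 32%.
The additional-duty order on 16.31 targets Galune, not Karesta; it does not apply.
Duty = ¥776,515.60 × 32% = ¥248,484.99.
Total = ¥3,589.56 + ¥27,525.64 + ¥248,484.99 = ¥279,600.19.

¥279,600.19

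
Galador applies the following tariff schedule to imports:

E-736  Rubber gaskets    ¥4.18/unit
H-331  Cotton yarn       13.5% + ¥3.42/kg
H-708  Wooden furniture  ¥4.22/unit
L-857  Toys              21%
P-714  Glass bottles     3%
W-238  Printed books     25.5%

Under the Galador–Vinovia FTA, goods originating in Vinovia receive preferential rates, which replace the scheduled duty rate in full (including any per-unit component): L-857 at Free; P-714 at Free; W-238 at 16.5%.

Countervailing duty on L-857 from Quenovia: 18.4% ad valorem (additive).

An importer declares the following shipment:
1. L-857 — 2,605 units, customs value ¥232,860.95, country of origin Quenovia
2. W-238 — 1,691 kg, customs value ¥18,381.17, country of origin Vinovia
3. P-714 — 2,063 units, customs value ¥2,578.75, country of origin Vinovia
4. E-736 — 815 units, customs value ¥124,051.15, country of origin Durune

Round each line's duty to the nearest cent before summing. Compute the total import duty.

Line 1 (L-857, Quenovia, 2,605 units, ¥232,860.95):
Base rate for L-857 is 21%.
L-857 has an FTA preferential rate, but origin Quenovia is not Vinovia; base rate stands.
Additional duty on L-857 from Quenovia: +18.4%. Applied ad valorem rate: 21% + 18.4% = 39.4%.
Duty = ¥232,860.95 × 39.4% = ¥91,747.21.
Line 2 (W-238, Vinovia, 1,691 kg, ¥18,381.17):
Base rate for W-238 is 25.5%.
Origin Vinovia qualifies under the Galador–Vinovia agreement and W-238 is covered: preferential rate 16.5% applies instead.
Duty = ¥18,381.17 × 16.5% = ¥3,032.89.
Line 3 (P-714, Vinovia, 2,063 units, ¥2,578.75):
Base rate for P-714 is 3%.
Origin Vinovia qualifies under the Galador–Vinovia agreement and P-714 is covered: preferential rate Free applies instead.
Duty = ¥2,578.75 × 0% = ¥0.00.
Line 4 (E-736, Durune, 815 units, ¥124,051.15):
Base rate for E-736 is ¥4.18/unit.
Duty = 815 × ¥4.18 = ¥3,406.70.
Total = ¥91,747.21 + ¥3,032.89 + ¥0.00 + ¥3,406.70 = ¥98,186.80.

¥98,186.80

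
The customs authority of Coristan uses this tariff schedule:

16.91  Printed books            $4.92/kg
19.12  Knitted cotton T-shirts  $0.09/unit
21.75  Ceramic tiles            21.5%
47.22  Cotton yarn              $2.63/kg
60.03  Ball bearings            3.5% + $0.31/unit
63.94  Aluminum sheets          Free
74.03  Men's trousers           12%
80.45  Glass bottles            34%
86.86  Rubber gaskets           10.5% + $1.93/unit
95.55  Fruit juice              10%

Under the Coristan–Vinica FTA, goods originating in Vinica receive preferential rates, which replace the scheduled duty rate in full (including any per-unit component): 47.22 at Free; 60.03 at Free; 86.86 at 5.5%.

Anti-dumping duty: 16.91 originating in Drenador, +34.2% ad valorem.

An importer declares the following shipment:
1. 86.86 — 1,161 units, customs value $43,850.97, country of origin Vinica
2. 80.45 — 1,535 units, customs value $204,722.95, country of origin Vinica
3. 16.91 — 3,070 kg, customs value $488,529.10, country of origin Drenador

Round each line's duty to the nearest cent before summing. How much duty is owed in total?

Line 1 (86.86, Vinica, 1,161 units, $43,850.97):
Base rate for 86.86 is 10.5% + $1.93/unit.
Origin Vinica qualifies under the Coristan–Vinica agreement and 86.86 is covered: preferential rate 5.5% applies instead.
Duty = $43,850.97 × 5.5% = $2,411.80.
Line 2 (80.45, Vinica, 1,535 units, $204,722.95):
Base rate for 80.45 is 34%.
Origin Vinica is the FTA partner but 80.45 is not on the preference list; base rate stands.
Duty = $204,722.95 × 34% = $69,605.80.
Line 3 (16.91, Drenador, 3,070 kg, $488,529.10):
Base rate for 16.91 is $4.92/kg.
Additional duty on 16.91 from Drenador: +34.2% ad valorem. Applied ad valorem rate = 34.2%.
Duty = $488,529.10 × 34.2% + 3,070 × $4.92 = $182,181.35.
Total = $2,411.80 + $69,605.80 + $182,181.35 = $254,198.95.

$254,198.95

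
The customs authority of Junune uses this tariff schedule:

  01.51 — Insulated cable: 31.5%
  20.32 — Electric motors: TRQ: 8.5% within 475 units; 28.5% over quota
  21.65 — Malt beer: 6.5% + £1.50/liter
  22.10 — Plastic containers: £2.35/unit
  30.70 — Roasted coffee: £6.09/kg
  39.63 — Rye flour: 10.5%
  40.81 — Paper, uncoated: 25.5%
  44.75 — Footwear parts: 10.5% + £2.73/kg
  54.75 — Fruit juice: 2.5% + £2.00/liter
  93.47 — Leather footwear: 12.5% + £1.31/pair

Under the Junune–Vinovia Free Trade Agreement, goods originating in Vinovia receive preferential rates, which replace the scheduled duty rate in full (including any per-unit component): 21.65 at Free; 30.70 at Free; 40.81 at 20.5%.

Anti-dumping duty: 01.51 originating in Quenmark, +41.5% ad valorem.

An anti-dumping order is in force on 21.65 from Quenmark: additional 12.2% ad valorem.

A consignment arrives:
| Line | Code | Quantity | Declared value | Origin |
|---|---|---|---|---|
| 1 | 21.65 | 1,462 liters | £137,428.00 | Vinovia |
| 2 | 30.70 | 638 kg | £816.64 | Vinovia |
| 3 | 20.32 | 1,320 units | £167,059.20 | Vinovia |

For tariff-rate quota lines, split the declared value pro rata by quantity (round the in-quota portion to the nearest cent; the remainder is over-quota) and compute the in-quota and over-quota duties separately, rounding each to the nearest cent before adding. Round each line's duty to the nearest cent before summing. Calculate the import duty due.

Line 1 (21.65, Vinovia, 1,462 liters, £137,428.00):
Base rate for 21.65 is 6.5% + £1.50/liter.
Origin Vinovia qualifies under the Junune–Vinovia agreement and 21.65 is covered: preferential rate Free applies instead.
The additional-duty order on 21.65 targets Quenmark, not Vinovia; it does not apply.
Duty = £137,428.00 × 0% = £0.00.
Line 2 (30.70, Vinovia, 638 kg, £816.64):
Base rate for 30.70 is £6.09/kg.
Origin Vinovia qualifies under the Junune–Vinovia agreement and 30.70 is covered: preferential rate Free applies instead.
Duty = £816.64 × 0% = £0.00.
Line 3 (20.32, Vinovia, 1,320 units, £167,059.20):
Code 20.32 is under a tariff-rate quota (threshold 475 units). In-quota: 475 units at 8.5%; over-quota: 845 units at 28.5%.
Pro-rata value split: in-quota = £167,059.20 × 475/1,320 = £60,116.00; over-quota = £167,059.20 − £60,116.00 = £106,943.20.
In-quota duty = £60,116.00 × 8.5% = £5,109.86. Over-quota duty = £106,943.20 × 28.5% = £30,478.81.
Line duty = £5,109.86 + £30,478.81 = £35,588.67.
Total = £0.00 + £0.00 + £35,588.67 = £35,588.67.

£35,588.67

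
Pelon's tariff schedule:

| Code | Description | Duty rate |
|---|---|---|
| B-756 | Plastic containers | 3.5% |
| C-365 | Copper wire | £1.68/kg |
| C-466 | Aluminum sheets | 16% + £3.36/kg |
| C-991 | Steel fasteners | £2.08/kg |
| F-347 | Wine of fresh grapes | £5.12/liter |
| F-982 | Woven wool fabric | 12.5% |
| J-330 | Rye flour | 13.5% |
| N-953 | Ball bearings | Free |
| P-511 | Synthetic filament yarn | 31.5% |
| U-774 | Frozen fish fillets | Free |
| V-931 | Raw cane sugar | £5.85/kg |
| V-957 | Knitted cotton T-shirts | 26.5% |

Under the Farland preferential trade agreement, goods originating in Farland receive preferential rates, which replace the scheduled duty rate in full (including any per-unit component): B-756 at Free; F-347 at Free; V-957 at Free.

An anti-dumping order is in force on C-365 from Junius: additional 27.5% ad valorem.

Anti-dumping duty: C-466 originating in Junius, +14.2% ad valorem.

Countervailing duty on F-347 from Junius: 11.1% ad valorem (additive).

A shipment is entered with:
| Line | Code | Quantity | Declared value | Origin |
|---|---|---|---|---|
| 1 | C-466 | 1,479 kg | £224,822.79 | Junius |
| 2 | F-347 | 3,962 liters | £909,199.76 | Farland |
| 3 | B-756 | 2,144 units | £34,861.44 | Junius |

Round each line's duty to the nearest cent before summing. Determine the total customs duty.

£74,086.07

Line 1 (C-466, Junius, 1,479 kg, £224,822.79):
Base rate for C-466 is 16% + £3.36/kg.
Additional duty on C-466 from Junius: +14.2%. Applied ad valorem rate: 16% + 14.2% = 30.2%.
Duty = £224,822.79 × 30.2% + 1,479 × £3.36 = £72,865.92.
Line 2 (F-347, Farland, 3,962 liters, £909,199.76):
Base rate for F-347 is £5.12/liter.
Origin Farland qualifies under the Pelon–Farland agreement and F-347 is covered: preferential rate Free applies instead.
The additional-duty order on F-347 targets Junius, not Farland; it does not apply.
Duty = £909,199.76 × 0% = £0.00.
Line 3 (B-756, Junius, 2,144 units, £34,861.44):
Base rate for B-756 is 3.5%.
B-756 has an FTA preferential rate, but origin Junius is not Farland; base rate stands.
Duty = £34,861.44 × 3.5% = £1,220.15.
Total = £72,865.92 + £0.00 + £1,220.15 = £74,086.07.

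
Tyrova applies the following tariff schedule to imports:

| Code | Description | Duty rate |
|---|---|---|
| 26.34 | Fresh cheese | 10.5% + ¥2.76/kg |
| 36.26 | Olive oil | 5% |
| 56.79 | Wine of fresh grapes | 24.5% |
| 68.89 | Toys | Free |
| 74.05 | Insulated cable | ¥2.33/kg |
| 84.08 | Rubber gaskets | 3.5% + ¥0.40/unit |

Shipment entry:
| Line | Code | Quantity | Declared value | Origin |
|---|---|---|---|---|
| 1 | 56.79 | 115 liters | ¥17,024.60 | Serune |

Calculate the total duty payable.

Line 1 (56.79, Serune, 115 liters, ¥17,024.60):
Base rate for 56.79 is 24.5%.
Duty = ¥17,024.60 × 24.5% = ¥4,171.03.

¥4,171.03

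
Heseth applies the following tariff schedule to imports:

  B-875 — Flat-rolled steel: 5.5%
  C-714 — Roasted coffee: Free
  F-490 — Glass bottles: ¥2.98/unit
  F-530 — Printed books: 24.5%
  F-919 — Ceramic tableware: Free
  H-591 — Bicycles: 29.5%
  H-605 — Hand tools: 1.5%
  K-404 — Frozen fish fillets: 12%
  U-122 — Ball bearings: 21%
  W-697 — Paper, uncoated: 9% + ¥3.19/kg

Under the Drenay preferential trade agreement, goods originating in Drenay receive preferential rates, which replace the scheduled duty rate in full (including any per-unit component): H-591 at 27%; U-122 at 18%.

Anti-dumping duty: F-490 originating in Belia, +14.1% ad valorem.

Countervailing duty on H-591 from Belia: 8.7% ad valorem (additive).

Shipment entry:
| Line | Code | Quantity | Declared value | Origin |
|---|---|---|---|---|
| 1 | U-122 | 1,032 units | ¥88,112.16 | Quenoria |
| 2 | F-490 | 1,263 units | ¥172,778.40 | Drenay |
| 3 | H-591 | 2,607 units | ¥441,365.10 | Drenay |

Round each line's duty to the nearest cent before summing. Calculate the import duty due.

Line 1 (U-122, Quenoria, 1,032 units, ¥88,112.16):
Base rate for U-122 is 21%.
U-122 has an FTA preferential rate, but origin Quenoria is not Drenay; base rate stands.
Duty = ¥88,112.16 × 21% = ¥18,503.55.
Line 2 (F-490, Drenay, 1,263 units, ¥172,778.40):
Base rate for F-490 is ¥2.98/unit.
Origin Drenay is the FTA partner but F-490 is not on the preference list; base rate stands.
The additional-duty order on F-490 targets Belia, not Drenay; it does not apply.
Duty = 1,263 × ¥2.98 = ¥3,763.74.
Line 3 (H-591, Drenay, 2,607 units, ¥441,365.10):
Base rate for H-591 is 29.5%.
Origin Drenay qualifies under the Heseth–Drenay agreement and H-591 is covered: preferential rate 27% applies instead.
The additional-duty order on H-591 targets Belia, not Drenay; it does not apply.
Duty = ¥441,365.10 × 27% = ¥119,168.58.
Total = ¥18,503.55 + ¥3,763.74 + ¥119,168.58 = ¥141,435.87.

¥141,435.87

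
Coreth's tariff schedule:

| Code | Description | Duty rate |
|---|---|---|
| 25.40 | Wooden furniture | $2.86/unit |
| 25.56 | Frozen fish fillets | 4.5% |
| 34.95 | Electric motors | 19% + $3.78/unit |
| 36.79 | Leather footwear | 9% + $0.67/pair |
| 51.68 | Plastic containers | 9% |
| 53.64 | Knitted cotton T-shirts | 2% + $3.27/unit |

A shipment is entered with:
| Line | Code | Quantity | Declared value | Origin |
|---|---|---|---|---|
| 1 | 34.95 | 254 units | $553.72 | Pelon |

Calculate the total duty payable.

$1,065.33

Line 1 (34.95, Pelon, 254 units, $553.72):
Base rate for 34.95 is 19% + $3.78/unit.
Duty = $553.72 × 19% + 254 × $3.78 = $1,065.33.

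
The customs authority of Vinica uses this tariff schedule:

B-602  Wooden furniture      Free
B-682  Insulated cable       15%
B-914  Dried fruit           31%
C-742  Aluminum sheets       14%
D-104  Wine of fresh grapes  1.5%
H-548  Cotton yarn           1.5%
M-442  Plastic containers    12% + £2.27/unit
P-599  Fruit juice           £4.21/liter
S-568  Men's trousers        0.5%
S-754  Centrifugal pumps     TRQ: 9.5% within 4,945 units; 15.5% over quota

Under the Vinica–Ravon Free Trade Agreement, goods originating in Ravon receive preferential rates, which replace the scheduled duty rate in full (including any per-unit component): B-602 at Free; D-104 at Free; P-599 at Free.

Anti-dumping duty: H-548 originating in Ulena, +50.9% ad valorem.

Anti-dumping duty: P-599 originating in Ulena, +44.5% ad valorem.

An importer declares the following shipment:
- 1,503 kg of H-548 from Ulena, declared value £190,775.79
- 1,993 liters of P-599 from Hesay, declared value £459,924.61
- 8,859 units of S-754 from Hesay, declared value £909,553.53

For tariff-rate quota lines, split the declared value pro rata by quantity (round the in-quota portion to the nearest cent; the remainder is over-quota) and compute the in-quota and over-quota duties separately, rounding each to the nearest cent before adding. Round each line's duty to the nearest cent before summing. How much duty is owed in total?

£218,875.65

Line 1 (H-548, Ulena, 1,503 kg, £190,775.79):
Base rate for H-548 is 1.5%.
Additional duty on H-548 from Ulena: +50.9%. Applied ad valorem rate: 1.5% + 50.9% = 52.4%.
Duty = £190,775.79 × 52.4% = £99,966.51.
Line 2 (P-599, Hesay, 1,993 liters, £459,924.61):
Base rate for P-599 is £4.21/liter.
P-599 has an FTA preferential rate, but origin Hesay is not Ravon; base rate stands.
The additional-duty order on P-599 targets Ulena, not Hesay; it does not apply.
Duty = 1,993 × £4.21 = £8,390.53.
Line 3 (S-754, Hesay, 8,859 units, £909,553.53):
Code S-754 is under a tariff-rate quota (threshold 4,945 units). In-quota: 4,945 units at 9.5%; over-quota: 3,914 units at 15.5%.
Pro-rata value split: in-quota = £909,553.53 × 4,945/8,859 = £507,703.15; over-quota = £909,553.53 − £507,703.15 = £401,850.38.
In-quota duty = £507,703.15 × 9.5% = £48,231.80. Over-quota duty = £401,850.38 × 15.5% = £62,286.81.
Line duty = £48,231.80 + £62,286.81 = £110,518.61.
Total = £99,966.51 + £8,390.53 + £110,518.61 = £218,875.65.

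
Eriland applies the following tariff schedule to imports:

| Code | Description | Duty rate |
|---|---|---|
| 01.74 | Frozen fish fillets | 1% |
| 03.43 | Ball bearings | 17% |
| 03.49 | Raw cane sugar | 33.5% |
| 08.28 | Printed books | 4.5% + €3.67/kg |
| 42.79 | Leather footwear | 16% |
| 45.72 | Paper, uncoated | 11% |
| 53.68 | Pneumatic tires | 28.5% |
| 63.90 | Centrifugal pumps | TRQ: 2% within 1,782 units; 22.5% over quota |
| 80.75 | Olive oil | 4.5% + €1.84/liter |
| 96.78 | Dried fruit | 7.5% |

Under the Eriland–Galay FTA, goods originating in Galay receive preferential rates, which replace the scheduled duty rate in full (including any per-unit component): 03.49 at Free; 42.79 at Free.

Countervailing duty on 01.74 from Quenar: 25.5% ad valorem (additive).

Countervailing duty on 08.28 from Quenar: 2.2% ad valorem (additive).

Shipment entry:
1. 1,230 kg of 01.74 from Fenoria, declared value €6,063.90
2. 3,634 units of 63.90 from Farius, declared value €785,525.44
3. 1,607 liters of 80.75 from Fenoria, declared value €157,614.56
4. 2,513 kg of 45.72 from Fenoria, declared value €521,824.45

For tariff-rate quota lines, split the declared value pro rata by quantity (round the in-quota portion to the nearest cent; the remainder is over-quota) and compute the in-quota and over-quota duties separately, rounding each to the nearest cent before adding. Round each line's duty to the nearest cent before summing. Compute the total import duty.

€165,288.68

Line 1 (01.74, Fenoria, 1,230 kg, €6,063.90):
Base rate for 01.74 is 1%.
The additional-duty order on 01.74 targets Quenar, not Fenoria; it does not apply.
Duty = €6,063.90 × 1% = €60.64.
Line 2 (63.90, Farius, 3,634 units, €785,525.44):
Code 63.90 is under a tariff-rate quota (threshold 1,782 units). In-quota: 1,782 units at 2%; over-quota: 1,852 units at 22.5%.
Pro-rata value split: in-quota = €785,525.44 × 1,782/3,634 = €385,197.12; over-quota = €785,525.44 − €385,197.12 = €400,328.32.
In-quota duty = €385,197.12 × 2% = €7,703.94. Over-quota duty = €400,328.32 × 22.5% = €90,073.87.
Line duty = €7,703.94 + €90,073.87 = €97,777.81.
Line 3 (80.75, Fenoria, 1,607 liters, €157,614.56):
Base rate for 80.75 is 4.5% + €1.84/liter.
Duty = €157,614.56 × 4.5% + 1,607 × €1.84 = €10,049.54.
Line 4 (45.72, Fenoria, 2,513 kg, €521,824.45):
Base rate for 45.72 is 11%.
Duty = €521,824.45 × 11% = €57,400.69.
Total = €60.64 + €97,777.81 + €10,049.54 + €57,400.69 = €165,288.68.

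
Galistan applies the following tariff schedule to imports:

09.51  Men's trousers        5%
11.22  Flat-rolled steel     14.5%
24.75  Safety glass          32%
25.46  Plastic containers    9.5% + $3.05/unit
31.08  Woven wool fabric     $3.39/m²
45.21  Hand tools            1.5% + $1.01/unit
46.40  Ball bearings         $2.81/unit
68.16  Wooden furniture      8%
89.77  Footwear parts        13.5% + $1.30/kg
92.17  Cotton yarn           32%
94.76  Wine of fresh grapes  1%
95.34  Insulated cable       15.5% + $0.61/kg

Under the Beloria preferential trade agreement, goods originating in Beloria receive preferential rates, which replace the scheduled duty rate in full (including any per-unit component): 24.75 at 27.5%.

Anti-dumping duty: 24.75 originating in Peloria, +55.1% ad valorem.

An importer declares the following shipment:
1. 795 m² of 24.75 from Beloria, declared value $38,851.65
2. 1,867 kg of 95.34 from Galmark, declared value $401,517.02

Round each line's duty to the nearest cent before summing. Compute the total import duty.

Line 1 (24.75, Beloria, 795 m², $38,851.65):
Base rate for 24.75 is 32%.
Origin Beloria qualifies under the Galistan–Beloria agreement and 24.75 is covered: preferential rate 27.5% applies instead.
The additional-duty order on 24.75 targets Peloria, not Beloria; it does not apply.
Duty = $38,851.65 × 27.5% = $10,684.20.
Line 2 (95.34, Galmark, 1,867 kg, $401,517.02):
Base rate for 95.34 is 15.5% + $0.61/kg.
Duty = $401,517.02 × 15.5% + 1,867 × $0.61 = $63,374.01.
Total = $10,684.20 + $63,374.01 = $74,058.21.

$74,058.21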